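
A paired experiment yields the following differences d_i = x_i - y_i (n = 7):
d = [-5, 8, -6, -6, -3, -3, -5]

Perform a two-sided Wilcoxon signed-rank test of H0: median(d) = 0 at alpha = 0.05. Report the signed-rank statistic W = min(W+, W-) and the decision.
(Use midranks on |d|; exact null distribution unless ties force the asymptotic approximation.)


Step 1: Drop any zero differences (none here) and take |d_i|.
|d| = [5, 8, 6, 6, 3, 3, 5]
Step 2: Midrank |d_i| (ties get averaged ranks).
ranks: |5|->3.5, |8|->7, |6|->5.5, |6|->5.5, |3|->1.5, |3|->1.5, |5|->3.5
Step 3: Attach original signs; sum ranks with positive sign and with negative sign.
W+ = 7 = 7
W- = 3.5 + 5.5 + 5.5 + 1.5 + 1.5 + 3.5 = 21
(Check: W+ + W- = 28 should equal n(n+1)/2 = 28.)
Step 4: Test statistic W = min(W+, W-) = 7.
Step 5: Ties in |d|, so use the tie-corrected normal approximation.
        E[W] = n(n+1)/4 = 7*8/4 = 14.
        Tie groups: |d|=3 (t=2), |d|=5 (t=2), |d|=6 (t=2); sum(t^3 - t) = 18.
        Var[W] = n(n+1)(2n+1)/24 - sum(t^3-t)/48 = 840/24 - 18/48 = 34.625.
        z = (W - E[W]) / sqrt(Var[W]) = (7 - 14) / 5.8843 = -1.1896.
        Two-sided p = 2*Phi(z) = 0.234201.
Step 6: alpha = 0.05. fail to reject H0.

W+ = 7, W- = 21, W = min = 7, p = 0.234201, fail to reject H0.


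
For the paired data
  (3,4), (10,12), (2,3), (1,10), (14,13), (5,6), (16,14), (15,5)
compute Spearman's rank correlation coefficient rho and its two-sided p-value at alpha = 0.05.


Step 1: Rank x and y separately (midranks; no ties here).
rank(x): 3->3, 10->5, 2->2, 1->1, 14->6, 5->4, 16->8, 15->7
rank(y): 4->2, 12->6, 3->1, 10->5, 13->7, 6->4, 14->8, 5->3
Step 2: d_i = R_x(i) - R_y(i); compute d_i^2.
  (3-2)^2=1, (5-6)^2=1, (2-1)^2=1, (1-5)^2=16, (6-7)^2=1, (4-4)^2=0, (8-8)^2=0, (7-3)^2=16
sum(d^2) = 36.
Step 3: rho = 1 - 6*36 / (8*(8^2 - 1)) = 1 - 216/504 = 0.571429.
Step 4: Under H0, t = rho * sqrt((n-2)/(1-rho^2)) = 1.7056 ~ t(6).
Step 5: Two-sided p-value from the t-distribution with 6 df = 0.138960.
Step 6: alpha = 0.05. fail to reject H0.

rho = 0.5714, p = 0.138960, fail to reject H0 at alpha = 0.05.


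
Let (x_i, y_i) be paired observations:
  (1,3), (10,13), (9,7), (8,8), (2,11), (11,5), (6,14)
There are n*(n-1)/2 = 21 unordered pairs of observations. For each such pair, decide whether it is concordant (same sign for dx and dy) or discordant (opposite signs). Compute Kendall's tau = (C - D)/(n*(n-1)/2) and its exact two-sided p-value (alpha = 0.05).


Step 1: Enumerate the 21 unordered pairs (i,j) with i<j and classify each by sign(x_j-x_i) * sign(y_j-y_i).
  (1,2):dx=+9,dy=+10->C; (1,3):dx=+8,dy=+4->C; (1,4):dx=+7,dy=+5->C; (1,5):dx=+1,dy=+8->C
  (1,6):dx=+10,dy=+2->C; (1,7):dx=+5,dy=+11->C; (2,3):dx=-1,dy=-6->C; (2,4):dx=-2,dy=-5->C
  (2,5):dx=-8,dy=-2->C; (2,6):dx=+1,dy=-8->D; (2,7):dx=-4,dy=+1->D; (3,4):dx=-1,dy=+1->D
  (3,5):dx=-7,dy=+4->D; (3,6):dx=+2,dy=-2->D; (3,7):dx=-3,dy=+7->D; (4,5):dx=-6,dy=+3->D
  (4,6):dx=+3,dy=-3->D; (4,7):dx=-2,dy=+6->D; (5,6):dx=+9,dy=-6->D; (5,7):dx=+4,dy=+3->C
  (6,7):dx=-5,dy=+9->D
Step 2: C = 10, D = 11, total pairs = 21.
Step 3: tau = (C - D)/(n(n-1)/2) = (10 - 11)/21 = -0.047619.
Step 4: Exact two-sided p-value (enumerate n! = 5040 permutations of y under H0): p = 1.000000.
Step 5: alpha = 0.05. fail to reject H0.

tau_b = -0.0476 (C=10, D=11), p = 1.000000, fail to reject H0.


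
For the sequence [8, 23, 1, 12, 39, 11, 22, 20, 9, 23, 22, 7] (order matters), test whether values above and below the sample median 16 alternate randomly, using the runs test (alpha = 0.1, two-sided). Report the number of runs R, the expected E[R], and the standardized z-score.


Step 1: Compute median = 16; label A = above, B = below.
Labels in order: BABBABAABAAB  (n_A = 6, n_B = 6)
Step 2: Count runs R = 9.
Step 3: Under H0 (random ordering), E[R] = 2*n_A*n_B/(n_A+n_B) + 1 = 2*6*6/12 + 1 = 7.0000.
        Var[R] = 2*n_A*n_B*(2*n_A*n_B - n_A - n_B) / ((n_A+n_B)^2 * (n_A+n_B-1)) = 4320/1584 = 2.7273.
        SD[R] = 1.6514.
Step 4: Continuity-corrected z = (R - 0.5 - E[R]) / SD[R] = (9 - 0.5 - 7.0000) / 1.6514 = 0.9083.
Step 5: Two-sided p-value via normal approximation = 2*(1 - Phi(|z|)) = 0.363722.
Step 6: alpha = 0.1. fail to reject H0.

R = 9, z = 0.9083, p = 0.363722, fail to reject H0.


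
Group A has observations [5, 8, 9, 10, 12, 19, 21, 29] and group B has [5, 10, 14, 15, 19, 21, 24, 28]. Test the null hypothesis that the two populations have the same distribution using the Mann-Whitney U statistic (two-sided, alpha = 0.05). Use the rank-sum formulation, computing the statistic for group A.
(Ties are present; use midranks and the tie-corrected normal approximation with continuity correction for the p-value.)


Step 1: Combine and sort all 16 observations; assign midranks.
sorted (value, group): (5,X), (5,Y), (8,X), (9,X), (10,X), (10,Y), (12,X), (14,Y), (15,Y), (19,X), (19,Y), (21,X), (21,Y), (24,Y), (28,Y), (29,X)
ranks: 5->1.5, 5->1.5, 8->3, 9->4, 10->5.5, 10->5.5, 12->7, 14->8, 15->9, 19->10.5, 19->10.5, 21->12.5, 21->12.5, 24->14, 28->15, 29->16
Step 2: Rank sum for X: R1 = 1.5 + 3 + 4 + 5.5 + 7 + 10.5 + 12.5 + 16 = 60.
Step 3: U_X = R1 - n1(n1+1)/2 = 60 - 8*9/2 = 60 - 36 = 24.
       U_Y = n1*n2 - U_X = 64 - 24 = 40.
Step 4: Ties are present, so use the tie-corrected normal approximation (with continuity correction) for the p-value.
Step 5: p-value = 0.429537; compare to alpha = 0.05. fail to reject H0.

U_X = 24, p = 0.429537, fail to reject H0 at alpha = 0.05.


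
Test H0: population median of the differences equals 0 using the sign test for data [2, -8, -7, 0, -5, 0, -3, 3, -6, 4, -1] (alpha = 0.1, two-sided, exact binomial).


Step 1: Discard zero differences. Original n = 11; n_eff = number of nonzero differences = 9.
Nonzero differences (with sign): +2, -8, -7, -5, -3, +3, -6, +4, -1
Step 2: Count signs: positive = 3, negative = 6.
Step 3: Under H0: P(positive) = 0.5, so the number of positives S ~ Bin(9, 0.5).
Step 4: Two-sided exact p-value = sum of Bin(9,0.5) probabilities at or below the observed probability = 0.507812.
Step 5: alpha = 0.1. fail to reject H0.

n_eff = 9, pos = 3, neg = 6, p = 0.507812, fail to reject H0.


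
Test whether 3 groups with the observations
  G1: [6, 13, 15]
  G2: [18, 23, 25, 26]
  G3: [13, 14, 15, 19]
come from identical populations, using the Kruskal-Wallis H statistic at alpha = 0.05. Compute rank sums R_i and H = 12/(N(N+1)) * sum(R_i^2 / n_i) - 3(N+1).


Step 1: Combine all N = 11 observations and assign midranks.
sorted (value, group, rank): (6,G1,1), (13,G1,2.5), (13,G3,2.5), (14,G3,4), (15,G1,5.5), (15,G3,5.5), (18,G2,7), (19,G3,8), (23,G2,9), (25,G2,10), (26,G2,11)
Step 2: Sum ranks within each group.
R_1 = 9 (n_1 = 3)
R_2 = 37 (n_2 = 4)
R_3 = 20 (n_3 = 4)
Step 3: H = 12/(N(N+1)) * sum(R_i^2/n_i) - 3(N+1)
     = 12/(11*12) * (9^2/3 + 37^2/4 + 20^2/4) - 3*12
     = 0.090909 * 469.25 - 36
     = 6.659091.
Step 4: Ties present; correction factor C = 1 - 12/(11^3 - 11) = 0.990909. Corrected H = 6.659091 / 0.990909 = 6.720183.
Step 5: Under H0, H ~ chi^2(2); p-value = 0.034732.
Step 6: alpha = 0.05. reject H0.

H = 6.7202, df = 2, p = 0.034732, reject H0.


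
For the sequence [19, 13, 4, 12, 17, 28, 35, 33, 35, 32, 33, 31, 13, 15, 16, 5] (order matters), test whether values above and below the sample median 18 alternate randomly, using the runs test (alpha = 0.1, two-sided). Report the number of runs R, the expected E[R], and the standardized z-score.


Step 1: Compute median = 18; label A = above, B = below.
Labels in order: ABBBBAAAAAAABBBB  (n_A = 8, n_B = 8)
Step 2: Count runs R = 4.
Step 3: Under H0 (random ordering), E[R] = 2*n_A*n_B/(n_A+n_B) + 1 = 2*8*8/16 + 1 = 9.0000.
        Var[R] = 2*n_A*n_B*(2*n_A*n_B - n_A - n_B) / ((n_A+n_B)^2 * (n_A+n_B-1)) = 14336/3840 = 3.7333.
        SD[R] = 1.9322.
Step 4: Continuity-corrected z = (R + 0.5 - E[R]) / SD[R] = (4 + 0.5 - 9.0000) / 1.9322 = -2.3290.
Step 5: Two-sided p-value via normal approximation = 2*(1 - Phi(|z|)) = 0.019861.
Step 6: alpha = 0.1. reject H0.

R = 4, z = -2.3290, p = 0.019861, reject H0.


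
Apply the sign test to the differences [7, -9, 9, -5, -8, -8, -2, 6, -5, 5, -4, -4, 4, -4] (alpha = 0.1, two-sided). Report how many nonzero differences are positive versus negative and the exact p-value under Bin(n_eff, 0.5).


Step 1: Discard zero differences. Original n = 14; n_eff = number of nonzero differences = 14.
Nonzero differences (with sign): +7, -9, +9, -5, -8, -8, -2, +6, -5, +5, -4, -4, +4, -4
Step 2: Count signs: positive = 5, negative = 9.
Step 3: Under H0: P(positive) = 0.5, so the number of positives S ~ Bin(14, 0.5).
Step 4: Two-sided exact p-value = sum of Bin(14,0.5) probabilities at or below the observed probability = 0.423950.
Step 5: alpha = 0.1. fail to reject H0.

n_eff = 14, pos = 5, neg = 9, p = 0.423950, fail to reject H0.


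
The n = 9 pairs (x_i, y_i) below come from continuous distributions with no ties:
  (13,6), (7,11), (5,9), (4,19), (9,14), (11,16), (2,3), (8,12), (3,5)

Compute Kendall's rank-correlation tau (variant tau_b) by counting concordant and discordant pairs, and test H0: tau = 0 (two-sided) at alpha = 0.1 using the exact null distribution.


Step 1: Enumerate the 36 unordered pairs (i,j) with i<j and classify each by sign(x_j-x_i) * sign(y_j-y_i).
  (1,2):dx=-6,dy=+5->D; (1,3):dx=-8,dy=+3->D; (1,4):dx=-9,dy=+13->D; (1,5):dx=-4,dy=+8->D
  (1,6):dx=-2,dy=+10->D; (1,7):dx=-11,dy=-3->C; (1,8):dx=-5,dy=+6->D; (1,9):dx=-10,dy=-1->C
  (2,3):dx=-2,dy=-2->C; (2,4):dx=-3,dy=+8->D; (2,5):dx=+2,dy=+3->C; (2,6):dx=+4,dy=+5->C
  (2,7):dx=-5,dy=-8->C; (2,8):dx=+1,dy=+1->C; (2,9):dx=-4,dy=-6->C; (3,4):dx=-1,dy=+10->D
  (3,5):dx=+4,dy=+5->C; (3,6):dx=+6,dy=+7->C; (3,7):dx=-3,dy=-6->C; (3,8):dx=+3,dy=+3->C
  (3,9):dx=-2,dy=-4->C; (4,5):dx=+5,dy=-5->D; (4,6):dx=+7,dy=-3->D; (4,7):dx=-2,dy=-16->C
  (4,8):dx=+4,dy=-7->D; (4,9):dx=-1,dy=-14->C; (5,6):dx=+2,dy=+2->C; (5,7):dx=-7,dy=-11->C
  (5,8):dx=-1,dy=-2->C; (5,9):dx=-6,dy=-9->C; (6,7):dx=-9,dy=-13->C; (6,8):dx=-3,dy=-4->C
  (6,9):dx=-8,dy=-11->C; (7,8):dx=+6,dy=+9->C; (7,9):dx=+1,dy=+2->C; (8,9):dx=-5,dy=-7->C
Step 2: C = 25, D = 11, total pairs = 36.
Step 3: tau = (C - D)/(n(n-1)/2) = (25 - 11)/36 = 0.388889.
Step 4: Exact two-sided p-value (enumerate n! = 362880 permutations of y under H0): p = 0.180181.
Step 5: alpha = 0.1. fail to reject H0.

tau_b = 0.3889 (C=25, D=11), p = 0.180181, fail to reject H0.


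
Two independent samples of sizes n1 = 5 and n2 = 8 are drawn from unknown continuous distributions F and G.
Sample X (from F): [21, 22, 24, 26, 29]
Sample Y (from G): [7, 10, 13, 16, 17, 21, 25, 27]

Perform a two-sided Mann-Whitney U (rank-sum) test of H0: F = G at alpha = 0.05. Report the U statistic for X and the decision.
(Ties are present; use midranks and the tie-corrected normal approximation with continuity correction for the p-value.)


Step 1: Combine and sort all 13 observations; assign midranks.
sorted (value, group): (7,Y), (10,Y), (13,Y), (16,Y), (17,Y), (21,X), (21,Y), (22,X), (24,X), (25,Y), (26,X), (27,Y), (29,X)
ranks: 7->1, 10->2, 13->3, 16->4, 17->5, 21->6.5, 21->6.5, 22->8, 24->9, 25->10, 26->11, 27->12, 29->13
Step 2: Rank sum for X: R1 = 6.5 + 8 + 9 + 11 + 13 = 47.5.
Step 3: U_X = R1 - n1(n1+1)/2 = 47.5 - 5*6/2 = 47.5 - 15 = 32.5.
       U_Y = n1*n2 - U_X = 40 - 32.5 = 7.5.
Step 4: Ties are present, so use the tie-corrected normal approximation (with continuity correction) for the p-value.
Step 5: p-value = 0.078571; compare to alpha = 0.05. fail to reject H0.

U_X = 32.5, p = 0.078571, fail to reject H0 at alpha = 0.05.


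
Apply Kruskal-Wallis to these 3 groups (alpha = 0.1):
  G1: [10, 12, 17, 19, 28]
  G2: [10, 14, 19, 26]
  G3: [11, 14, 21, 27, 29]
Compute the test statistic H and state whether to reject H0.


Step 1: Combine all N = 14 observations and assign midranks.
sorted (value, group, rank): (10,G1,1.5), (10,G2,1.5), (11,G3,3), (12,G1,4), (14,G2,5.5), (14,G3,5.5), (17,G1,7), (19,G1,8.5), (19,G2,8.5), (21,G3,10), (26,G2,11), (27,G3,12), (28,G1,13), (29,G3,14)
Step 2: Sum ranks within each group.
R_1 = 34 (n_1 = 5)
R_2 = 26.5 (n_2 = 4)
R_3 = 44.5 (n_3 = 5)
Step 3: H = 12/(N(N+1)) * sum(R_i^2/n_i) - 3(N+1)
     = 12/(14*15) * (34^2/5 + 26.5^2/4 + 44.5^2/5) - 3*15
     = 0.057143 * 802.812 - 45
     = 0.875000.
Step 4: Ties present; correction factor C = 1 - 18/(14^3 - 14) = 0.993407. Corrected H = 0.875000 / 0.993407 = 0.880808.
Step 5: Under H0, H ~ chi^2(2); p-value = 0.643776.
Step 6: alpha = 0.1. fail to reject H0.

H = 0.8808, df = 2, p = 0.643776, fail to reject H0.


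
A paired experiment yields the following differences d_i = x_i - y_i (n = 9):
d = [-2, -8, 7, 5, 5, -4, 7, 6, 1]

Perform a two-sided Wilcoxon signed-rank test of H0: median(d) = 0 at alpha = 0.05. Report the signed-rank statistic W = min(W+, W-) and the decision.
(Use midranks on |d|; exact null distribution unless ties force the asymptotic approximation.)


Step 1: Drop any zero differences (none here) and take |d_i|.
|d| = [2, 8, 7, 5, 5, 4, 7, 6, 1]
Step 2: Midrank |d_i| (ties get averaged ranks).
ranks: |2|->2, |8|->9, |7|->7.5, |5|->4.5, |5|->4.5, |4|->3, |7|->7.5, |6|->6, |1|->1
Step 3: Attach original signs; sum ranks with positive sign and with negative sign.
W+ = 7.5 + 4.5 + 4.5 + 7.5 + 6 + 1 = 31
W- = 2 + 9 + 3 = 14
(Check: W+ + W- = 45 should equal n(n+1)/2 = 45.)
Step 4: Test statistic W = min(W+, W-) = 14.
Step 5: Ties in |d|, so use the tie-corrected normal approximation.
        E[W] = n(n+1)/4 = 9*10/4 = 22.5.
        Tie groups: |d|=5 (t=2), |d|=7 (t=2); sum(t^3 - t) = 12.
        Var[W] = n(n+1)(2n+1)/24 - sum(t^3-t)/48 = 1710/24 - 12/48 = 71.
        z = (W - E[W]) / sqrt(Var[W]) = (14 - 22.5) / 8.4261 = -1.0088.
        Two-sided p = 2*Phi(z) = 0.313088.
Step 6: alpha = 0.05. fail to reject H0.

W+ = 31, W- = 14, W = min = 14, p = 0.313088, fail to reject H0.


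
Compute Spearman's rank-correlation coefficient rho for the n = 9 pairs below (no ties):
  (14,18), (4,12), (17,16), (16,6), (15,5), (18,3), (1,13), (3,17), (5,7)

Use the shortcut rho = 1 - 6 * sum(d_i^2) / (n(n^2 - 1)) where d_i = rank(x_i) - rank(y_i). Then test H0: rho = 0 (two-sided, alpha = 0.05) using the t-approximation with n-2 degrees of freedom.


Step 1: Rank x and y separately (midranks; no ties here).
rank(x): 14->5, 4->3, 17->8, 16->7, 15->6, 18->9, 1->1, 3->2, 5->4
rank(y): 18->9, 12->5, 16->7, 6->3, 5->2, 3->1, 13->6, 17->8, 7->4
Step 2: d_i = R_x(i) - R_y(i); compute d_i^2.
  (5-9)^2=16, (3-5)^2=4, (8-7)^2=1, (7-3)^2=16, (6-2)^2=16, (9-1)^2=64, (1-6)^2=25, (2-8)^2=36, (4-4)^2=0
sum(d^2) = 178.
Step 3: rho = 1 - 6*178 / (9*(9^2 - 1)) = 1 - 1068/720 = -0.483333.
Step 4: Under H0, t = rho * sqrt((n-2)/(1-rho^2)) = -1.4607 ~ t(7).
Step 5: Two-sided p-value from the t-distribution with 7 df = 0.187470.
Step 6: alpha = 0.05. fail to reject H0.

rho = -0.4833, p = 0.187470, fail to reject H0 at alpha = 0.05.


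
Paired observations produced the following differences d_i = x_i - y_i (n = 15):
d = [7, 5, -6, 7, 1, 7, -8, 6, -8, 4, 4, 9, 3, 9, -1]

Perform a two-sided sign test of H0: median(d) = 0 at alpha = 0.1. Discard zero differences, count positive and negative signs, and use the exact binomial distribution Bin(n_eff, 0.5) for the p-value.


Step 1: Discard zero differences. Original n = 15; n_eff = number of nonzero differences = 15.
Nonzero differences (with sign): +7, +5, -6, +7, +1, +7, -8, +6, -8, +4, +4, +9, +3, +9, -1
Step 2: Count signs: positive = 11, negative = 4.
Step 3: Under H0: P(positive) = 0.5, so the number of positives S ~ Bin(15, 0.5).
Step 4: Two-sided exact p-value = sum of Bin(15,0.5) probabilities at or below the observed probability = 0.118469.
Step 5: alpha = 0.1. fail to reject H0.

n_eff = 15, pos = 11, neg = 4, p = 0.118469, fail to reject H0.


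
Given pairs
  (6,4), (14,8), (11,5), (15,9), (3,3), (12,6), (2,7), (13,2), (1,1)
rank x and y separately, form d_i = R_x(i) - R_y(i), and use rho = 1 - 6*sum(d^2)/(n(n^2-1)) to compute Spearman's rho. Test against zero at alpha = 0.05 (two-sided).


Step 1: Rank x and y separately (midranks; no ties here).
rank(x): 6->4, 14->8, 11->5, 15->9, 3->3, 12->6, 2->2, 13->7, 1->1
rank(y): 4->4, 8->8, 5->5, 9->9, 3->3, 6->6, 7->7, 2->2, 1->1
Step 2: d_i = R_x(i) - R_y(i); compute d_i^2.
  (4-4)^2=0, (8-8)^2=0, (5-5)^2=0, (9-9)^2=0, (3-3)^2=0, (6-6)^2=0, (2-7)^2=25, (7-2)^2=25, (1-1)^2=0
sum(d^2) = 50.
Step 3: rho = 1 - 6*50 / (9*(9^2 - 1)) = 1 - 300/720 = 0.583333.
Step 4: Under H0, t = rho * sqrt((n-2)/(1-rho^2)) = 1.9001 ~ t(7).
Step 5: Two-sided p-value from the t-distribution with 7 df = 0.099186.
Step 6: alpha = 0.05. fail to reject H0.

rho = 0.5833, p = 0.099186, fail to reject H0 at alpha = 0.05.


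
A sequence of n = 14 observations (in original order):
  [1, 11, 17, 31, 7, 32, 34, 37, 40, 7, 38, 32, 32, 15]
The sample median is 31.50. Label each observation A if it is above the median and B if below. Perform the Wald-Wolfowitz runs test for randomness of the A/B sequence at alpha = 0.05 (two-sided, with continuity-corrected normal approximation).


Step 1: Compute median = 31.50; label A = above, B = below.
Labels in order: BBBBBAAAABAAAB  (n_A = 7, n_B = 7)
Step 2: Count runs R = 5.
Step 3: Under H0 (random ordering), E[R] = 2*n_A*n_B/(n_A+n_B) + 1 = 2*7*7/14 + 1 = 8.0000.
        Var[R] = 2*n_A*n_B*(2*n_A*n_B - n_A - n_B) / ((n_A+n_B)^2 * (n_A+n_B-1)) = 8232/2548 = 3.2308.
        SD[R] = 1.7974.
Step 4: Continuity-corrected z = (R + 0.5 - E[R]) / SD[R] = (5 + 0.5 - 8.0000) / 1.7974 = -1.3909.
Step 5: Two-sided p-value via normal approximation = 2*(1 - Phi(|z|)) = 0.164264.
Step 6: alpha = 0.05. fail to reject H0.

R = 5, z = -1.3909, p = 0.164264, fail to reject H0.


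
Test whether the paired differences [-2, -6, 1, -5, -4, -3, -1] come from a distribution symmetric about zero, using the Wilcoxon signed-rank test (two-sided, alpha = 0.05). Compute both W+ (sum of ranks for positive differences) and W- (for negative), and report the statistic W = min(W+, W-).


Step 1: Drop any zero differences (none here) and take |d_i|.
|d| = [2, 6, 1, 5, 4, 3, 1]
Step 2: Midrank |d_i| (ties get averaged ranks).
ranks: |2|->3, |6|->7, |1|->1.5, |5|->6, |4|->5, |3|->4, |1|->1.5
Step 3: Attach original signs; sum ranks with positive sign and with negative sign.
W+ = 1.5 = 1.5
W- = 3 + 7 + 6 + 5 + 4 + 1.5 = 26.5
(Check: W+ + W- = 28 should equal n(n+1)/2 = 28.)
Step 4: Test statistic W = min(W+, W-) = 1.5.
Step 5: Ties in |d|, so use the tie-corrected normal approximation.
        E[W] = n(n+1)/4 = 7*8/4 = 14.
        Tie groups: |d|=1 (t=2); sum(t^3 - t) = 6.
        Var[W] = n(n+1)(2n+1)/24 - sum(t^3-t)/48 = 840/24 - 6/48 = 34.875.
        z = (W - E[W]) / sqrt(Var[W]) = (1.5 - 14) / 5.9055 = -2.1167.
        Two-sided p = 2*Phi(z) = 0.034288.
Step 6: alpha = 0.05. reject H0.

W+ = 1.5, W- = 26.5, W = min = 1.5, p = 0.034288, reject H0.


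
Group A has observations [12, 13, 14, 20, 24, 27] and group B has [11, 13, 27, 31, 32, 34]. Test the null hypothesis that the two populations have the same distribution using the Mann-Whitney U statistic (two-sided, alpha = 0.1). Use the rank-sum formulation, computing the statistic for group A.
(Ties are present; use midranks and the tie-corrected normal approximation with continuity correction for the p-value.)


Step 1: Combine and sort all 12 observations; assign midranks.
sorted (value, group): (11,Y), (12,X), (13,X), (13,Y), (14,X), (20,X), (24,X), (27,X), (27,Y), (31,Y), (32,Y), (34,Y)
ranks: 11->1, 12->2, 13->3.5, 13->3.5, 14->5, 20->6, 24->7, 27->8.5, 27->8.5, 31->10, 32->11, 34->12
Step 2: Rank sum for X: R1 = 2 + 3.5 + 5 + 6 + 7 + 8.5 = 32.
Step 3: U_X = R1 - n1(n1+1)/2 = 32 - 6*7/2 = 32 - 21 = 11.
       U_Y = n1*n2 - U_X = 36 - 11 = 25.
Step 4: Ties are present, so use the tie-corrected normal approximation (with continuity correction) for the p-value.
Step 5: p-value = 0.296258; compare to alpha = 0.1. fail to reject H0.

U_X = 11, p = 0.296258, fail to reject H0 at alpha = 0.1.


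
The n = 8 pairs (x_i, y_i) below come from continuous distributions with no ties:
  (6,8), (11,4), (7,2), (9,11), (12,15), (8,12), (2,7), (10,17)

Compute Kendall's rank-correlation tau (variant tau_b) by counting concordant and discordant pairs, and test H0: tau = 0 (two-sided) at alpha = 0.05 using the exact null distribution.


Step 1: Enumerate the 28 unordered pairs (i,j) with i<j and classify each by sign(x_j-x_i) * sign(y_j-y_i).
  (1,2):dx=+5,dy=-4->D; (1,3):dx=+1,dy=-6->D; (1,4):dx=+3,dy=+3->C; (1,5):dx=+6,dy=+7->C
  (1,6):dx=+2,dy=+4->C; (1,7):dx=-4,dy=-1->C; (1,8):dx=+4,dy=+9->C; (2,3):dx=-4,dy=-2->C
  (2,4):dx=-2,dy=+7->D; (2,5):dx=+1,dy=+11->C; (2,6):dx=-3,dy=+8->D; (2,7):dx=-9,dy=+3->D
  (2,8):dx=-1,dy=+13->D; (3,4):dx=+2,dy=+9->C; (3,5):dx=+5,dy=+13->C; (3,6):dx=+1,dy=+10->C
  (3,7):dx=-5,dy=+5->D; (3,8):dx=+3,dy=+15->C; (4,5):dx=+3,dy=+4->C; (4,6):dx=-1,dy=+1->D
  (4,7):dx=-7,dy=-4->C; (4,8):dx=+1,dy=+6->C; (5,6):dx=-4,dy=-3->C; (5,7):dx=-10,dy=-8->C
  (5,8):dx=-2,dy=+2->D; (6,7):dx=-6,dy=-5->C; (6,8):dx=+2,dy=+5->C; (7,8):dx=+8,dy=+10->C
Step 2: C = 19, D = 9, total pairs = 28.
Step 3: tau = (C - D)/(n(n-1)/2) = (19 - 9)/28 = 0.357143.
Step 4: Exact two-sided p-value (enumerate n! = 40320 permutations of y under H0): p = 0.275099.
Step 5: alpha = 0.05. fail to reject H0.

tau_b = 0.3571 (C=19, D=9), p = 0.275099, fail to reject H0.


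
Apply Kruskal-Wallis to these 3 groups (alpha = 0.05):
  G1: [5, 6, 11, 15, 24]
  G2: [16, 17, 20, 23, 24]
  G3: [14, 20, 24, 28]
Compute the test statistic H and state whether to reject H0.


Step 1: Combine all N = 14 observations and assign midranks.
sorted (value, group, rank): (5,G1,1), (6,G1,2), (11,G1,3), (14,G3,4), (15,G1,5), (16,G2,6), (17,G2,7), (20,G2,8.5), (20,G3,8.5), (23,G2,10), (24,G1,12), (24,G2,12), (24,G3,12), (28,G3,14)
Step 2: Sum ranks within each group.
R_1 = 23 (n_1 = 5)
R_2 = 43.5 (n_2 = 5)
R_3 = 38.5 (n_3 = 4)
Step 3: H = 12/(N(N+1)) * sum(R_i^2/n_i) - 3(N+1)
     = 12/(14*15) * (23^2/5 + 43.5^2/5 + 38.5^2/4) - 3*15
     = 0.057143 * 854.812 - 45
     = 3.846429.
Step 4: Ties present; correction factor C = 1 - 30/(14^3 - 14) = 0.989011. Corrected H = 3.846429 / 0.989011 = 3.889167.
Step 5: Under H0, H ~ chi^2(2); p-value = 0.143047.
Step 6: alpha = 0.05. fail to reject H0.

H = 3.8892, df = 2, p = 0.143047, fail to reject H0.


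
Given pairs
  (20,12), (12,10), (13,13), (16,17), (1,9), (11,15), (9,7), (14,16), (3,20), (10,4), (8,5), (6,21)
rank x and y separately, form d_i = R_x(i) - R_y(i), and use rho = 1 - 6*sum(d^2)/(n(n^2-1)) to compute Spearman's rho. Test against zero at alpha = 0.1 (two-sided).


Step 1: Rank x and y separately (midranks; no ties here).
rank(x): 20->12, 12->8, 13->9, 16->11, 1->1, 11->7, 9->5, 14->10, 3->2, 10->6, 8->4, 6->3
rank(y): 12->6, 10->5, 13->7, 17->10, 9->4, 15->8, 7->3, 16->9, 20->11, 4->1, 5->2, 21->12
Step 2: d_i = R_x(i) - R_y(i); compute d_i^2.
  (12-6)^2=36, (8-5)^2=9, (9-7)^2=4, (11-10)^2=1, (1-4)^2=9, (7-8)^2=1, (5-3)^2=4, (10-9)^2=1, (2-11)^2=81, (6-1)^2=25, (4-2)^2=4, (3-12)^2=81
sum(d^2) = 256.
Step 3: rho = 1 - 6*256 / (12*(12^2 - 1)) = 1 - 1536/1716 = 0.104895.
Step 4: Under H0, t = rho * sqrt((n-2)/(1-rho^2)) = 0.3335 ~ t(10).
Step 5: Two-sided p-value from the t-distribution with 10 df = 0.745609.
Step 6: alpha = 0.1. fail to reject H0.

rho = 0.1049, p = 0.745609, fail to reject H0 at alpha = 0.1.


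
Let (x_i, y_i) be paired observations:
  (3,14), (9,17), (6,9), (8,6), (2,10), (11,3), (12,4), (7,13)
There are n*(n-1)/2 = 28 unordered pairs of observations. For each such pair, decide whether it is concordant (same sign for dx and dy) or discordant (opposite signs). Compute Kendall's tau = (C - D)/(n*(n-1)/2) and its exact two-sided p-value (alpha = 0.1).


Step 1: Enumerate the 28 unordered pairs (i,j) with i<j and classify each by sign(x_j-x_i) * sign(y_j-y_i).
  (1,2):dx=+6,dy=+3->C; (1,3):dx=+3,dy=-5->D; (1,4):dx=+5,dy=-8->D; (1,5):dx=-1,dy=-4->C
  (1,6):dx=+8,dy=-11->D; (1,7):dx=+9,dy=-10->D; (1,8):dx=+4,dy=-1->D; (2,3):dx=-3,dy=-8->C
  (2,4):dx=-1,dy=-11->C; (2,5):dx=-7,dy=-7->C; (2,6):dx=+2,dy=-14->D; (2,7):dx=+3,dy=-13->D
  (2,8):dx=-2,dy=-4->C; (3,4):dx=+2,dy=-3->D; (3,5):dx=-4,dy=+1->D; (3,6):dx=+5,dy=-6->D
  (3,7):dx=+6,dy=-5->D; (3,8):dx=+1,dy=+4->C; (4,5):dx=-6,dy=+4->D; (4,6):dx=+3,dy=-3->D
  (4,7):dx=+4,dy=-2->D; (4,8):dx=-1,dy=+7->D; (5,6):dx=+9,dy=-7->D; (5,7):dx=+10,dy=-6->D
  (5,8):dx=+5,dy=+3->C; (6,7):dx=+1,dy=+1->C; (6,8):dx=-4,dy=+10->D; (7,8):dx=-5,dy=+9->D
Step 2: C = 9, D = 19, total pairs = 28.
Step 3: tau = (C - D)/(n(n-1)/2) = (9 - 19)/28 = -0.357143.
Step 4: Exact two-sided p-value (enumerate n! = 40320 permutations of y under H0): p = 0.275099.
Step 5: alpha = 0.1. fail to reject H0.

tau_b = -0.3571 (C=9, D=19), p = 0.275099, fail to reject H0.


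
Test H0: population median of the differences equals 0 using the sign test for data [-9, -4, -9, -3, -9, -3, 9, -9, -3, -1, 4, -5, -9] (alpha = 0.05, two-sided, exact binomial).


Step 1: Discard zero differences. Original n = 13; n_eff = number of nonzero differences = 13.
Nonzero differences (with sign): -9, -4, -9, -3, -9, -3, +9, -9, -3, -1, +4, -5, -9
Step 2: Count signs: positive = 2, negative = 11.
Step 3: Under H0: P(positive) = 0.5, so the number of positives S ~ Bin(13, 0.5).
Step 4: Two-sided exact p-value = sum of Bin(13,0.5) probabilities at or below the observed probability = 0.022461.
Step 5: alpha = 0.05. reject H0.

n_eff = 13, pos = 2, neg = 11, p = 0.022461, reject H0.


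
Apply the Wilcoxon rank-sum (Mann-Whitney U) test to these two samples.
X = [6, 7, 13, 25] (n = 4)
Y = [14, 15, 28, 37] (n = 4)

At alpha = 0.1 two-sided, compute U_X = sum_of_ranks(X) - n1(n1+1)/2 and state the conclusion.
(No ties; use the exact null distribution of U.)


Step 1: Combine and sort all 8 observations; assign midranks.
sorted (value, group): (6,X), (7,X), (13,X), (14,Y), (15,Y), (25,X), (28,Y), (37,Y)
ranks: 6->1, 7->2, 13->3, 14->4, 15->5, 25->6, 28->7, 37->8
Step 2: Rank sum for X: R1 = 1 + 2 + 3 + 6 = 12.
Step 3: U_X = R1 - n1(n1+1)/2 = 12 - 4*5/2 = 12 - 10 = 2.
       U_Y = n1*n2 - U_X = 16 - 2 = 14.
Step 4: No ties, so the exact null distribution of U (based on enumerating the C(8,4) = 70 equally likely rank assignments) gives the two-sided p-value.
Step 5: p-value = 0.114286; compare to alpha = 0.1. fail to reject H0.

U_X = 2, p = 0.114286, fail to reject H0 at alpha = 0.1.


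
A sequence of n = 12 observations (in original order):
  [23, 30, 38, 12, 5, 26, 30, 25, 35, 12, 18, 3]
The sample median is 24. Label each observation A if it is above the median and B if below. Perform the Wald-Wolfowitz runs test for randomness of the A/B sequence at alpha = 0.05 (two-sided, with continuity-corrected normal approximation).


Step 1: Compute median = 24; label A = above, B = below.
Labels in order: BAABBAAAABBB  (n_A = 6, n_B = 6)
Step 2: Count runs R = 5.
Step 3: Under H0 (random ordering), E[R] = 2*n_A*n_B/(n_A+n_B) + 1 = 2*6*6/12 + 1 = 7.0000.
        Var[R] = 2*n_A*n_B*(2*n_A*n_B - n_A - n_B) / ((n_A+n_B)^2 * (n_A+n_B-1)) = 4320/1584 = 2.7273.
        SD[R] = 1.6514.
Step 4: Continuity-corrected z = (R + 0.5 - E[R]) / SD[R] = (5 + 0.5 - 7.0000) / 1.6514 = -0.9083.
Step 5: Two-sided p-value via normal approximation = 2*(1 - Phi(|z|)) = 0.363722.
Step 6: alpha = 0.05. fail to reject H0.

R = 5, z = -0.9083, p = 0.363722, fail to reject H0.


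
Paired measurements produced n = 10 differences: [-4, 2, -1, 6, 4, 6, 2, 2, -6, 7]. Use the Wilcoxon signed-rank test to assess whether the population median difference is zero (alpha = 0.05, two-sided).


Step 1: Drop any zero differences (none here) and take |d_i|.
|d| = [4, 2, 1, 6, 4, 6, 2, 2, 6, 7]
Step 2: Midrank |d_i| (ties get averaged ranks).
ranks: |4|->5.5, |2|->3, |1|->1, |6|->8, |4|->5.5, |6|->8, |2|->3, |2|->3, |6|->8, |7|->10
Step 3: Attach original signs; sum ranks with positive sign and with negative sign.
W+ = 3 + 8 + 5.5 + 8 + 3 + 3 + 10 = 40.5
W- = 5.5 + 1 + 8 = 14.5
(Check: W+ + W- = 55 should equal n(n+1)/2 = 55.)
Step 4: Test statistic W = min(W+, W-) = 14.5.
Step 5: Ties in |d|, so use the tie-corrected normal approximation.
        E[W] = n(n+1)/4 = 10*11/4 = 27.5.
        Tie groups: |d|=2 (t=3), |d|=4 (t=2), |d|=6 (t=3); sum(t^3 - t) = 54.
        Var[W] = n(n+1)(2n+1)/24 - sum(t^3-t)/48 = 2310/24 - 54/48 = 95.125.
        z = (W - E[W]) / sqrt(Var[W]) = (14.5 - 27.5) / 9.7532 = -1.3329.
        Two-sided p = 2*Phi(z) = 0.182566.
Step 6: alpha = 0.05. fail to reject H0.

W+ = 40.5, W- = 14.5, W = min = 14.5, p = 0.182566, fail to reject H0.


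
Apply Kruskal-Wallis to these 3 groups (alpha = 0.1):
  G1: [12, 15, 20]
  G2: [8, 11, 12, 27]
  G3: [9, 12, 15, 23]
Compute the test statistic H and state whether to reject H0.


Step 1: Combine all N = 11 observations and assign midranks.
sorted (value, group, rank): (8,G2,1), (9,G3,2), (11,G2,3), (12,G1,5), (12,G2,5), (12,G3,5), (15,G1,7.5), (15,G3,7.5), (20,G1,9), (23,G3,10), (27,G2,11)
Step 2: Sum ranks within each group.
R_1 = 21.5 (n_1 = 3)
R_2 = 20 (n_2 = 4)
R_3 = 24.5 (n_3 = 4)
Step 3: H = 12/(N(N+1)) * sum(R_i^2/n_i) - 3(N+1)
     = 12/(11*12) * (21.5^2/3 + 20^2/4 + 24.5^2/4) - 3*12
     = 0.090909 * 404.146 - 36
     = 0.740530.
Step 4: Ties present; correction factor C = 1 - 30/(11^3 - 11) = 0.977273. Corrected H = 0.740530 / 0.977273 = 0.757752.
Step 5: Under H0, H ~ chi^2(2); p-value = 0.684631.
Step 6: alpha = 0.1. fail to reject H0.

H = 0.7578, df = 2, p = 0.684631, fail to reject H0.


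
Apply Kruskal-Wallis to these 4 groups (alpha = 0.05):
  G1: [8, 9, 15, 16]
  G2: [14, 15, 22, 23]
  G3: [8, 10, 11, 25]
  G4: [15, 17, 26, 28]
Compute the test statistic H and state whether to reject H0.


Step 1: Combine all N = 16 observations and assign midranks.
sorted (value, group, rank): (8,G1,1.5), (8,G3,1.5), (9,G1,3), (10,G3,4), (11,G3,5), (14,G2,6), (15,G1,8), (15,G2,8), (15,G4,8), (16,G1,10), (17,G4,11), (22,G2,12), (23,G2,13), (25,G3,14), (26,G4,15), (28,G4,16)
Step 2: Sum ranks within each group.
R_1 = 22.5 (n_1 = 4)
R_2 = 39 (n_2 = 4)
R_3 = 24.5 (n_3 = 4)
R_4 = 50 (n_4 = 4)
Step 3: H = 12/(N(N+1)) * sum(R_i^2/n_i) - 3(N+1)
     = 12/(16*17) * (22.5^2/4 + 39^2/4 + 24.5^2/4 + 50^2/4) - 3*17
     = 0.044118 * 1281.88 - 51
     = 5.553309.
Step 4: Ties present; correction factor C = 1 - 30/(16^3 - 16) = 0.992647. Corrected H = 5.553309 / 0.992647 = 5.594444.
Step 5: Under H0, H ~ chi^2(3); p-value = 0.133098.
Step 6: alpha = 0.05. fail to reject H0.

H = 5.5944, df = 3, p = 0.133098, fail to reject H0.


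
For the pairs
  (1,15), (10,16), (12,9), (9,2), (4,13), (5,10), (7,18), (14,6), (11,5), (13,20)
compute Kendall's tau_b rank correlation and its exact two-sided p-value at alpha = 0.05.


Step 1: Enumerate the 45 unordered pairs (i,j) with i<j and classify each by sign(x_j-x_i) * sign(y_j-y_i).
  (1,2):dx=+9,dy=+1->C; (1,3):dx=+11,dy=-6->D; (1,4):dx=+8,dy=-13->D; (1,5):dx=+3,dy=-2->D
  (1,6):dx=+4,dy=-5->D; (1,7):dx=+6,dy=+3->C; (1,8):dx=+13,dy=-9->D; (1,9):dx=+10,dy=-10->D
  (1,10):dx=+12,dy=+5->C; (2,3):dx=+2,dy=-7->D; (2,4):dx=-1,dy=-14->C; (2,5):dx=-6,dy=-3->C
  (2,6):dx=-5,dy=-6->C; (2,7):dx=-3,dy=+2->D; (2,8):dx=+4,dy=-10->D; (2,9):dx=+1,dy=-11->D
  (2,10):dx=+3,dy=+4->C; (3,4):dx=-3,dy=-7->C; (3,5):dx=-8,dy=+4->D; (3,6):dx=-7,dy=+1->D
  (3,7):dx=-5,dy=+9->D; (3,8):dx=+2,dy=-3->D; (3,9):dx=-1,dy=-4->C; (3,10):dx=+1,dy=+11->C
  (4,5):dx=-5,dy=+11->D; (4,6):dx=-4,dy=+8->D; (4,7):dx=-2,dy=+16->D; (4,8):dx=+5,dy=+4->C
  (4,9):dx=+2,dy=+3->C; (4,10):dx=+4,dy=+18->C; (5,6):dx=+1,dy=-3->D; (5,7):dx=+3,dy=+5->C
  (5,8):dx=+10,dy=-7->D; (5,9):dx=+7,dy=-8->D; (5,10):dx=+9,dy=+7->C; (6,7):dx=+2,dy=+8->C
  (6,8):dx=+9,dy=-4->D; (6,9):dx=+6,dy=-5->D; (6,10):dx=+8,dy=+10->C; (7,8):dx=+7,dy=-12->D
  (7,9):dx=+4,dy=-13->D; (7,10):dx=+6,dy=+2->C; (8,9):dx=-3,dy=-1->C; (8,10):dx=-1,dy=+14->D
  (9,10):dx=+2,dy=+15->C
Step 2: C = 20, D = 25, total pairs = 45.
Step 3: tau = (C - D)/(n(n-1)/2) = (20 - 25)/45 = -0.111111.
Step 4: Exact two-sided p-value (enumerate n! = 3628800 permutations of y under H0): p = 0.727490.
Step 5: alpha = 0.05. fail to reject H0.

tau_b = -0.1111 (C=20, D=25), p = 0.727490, fail to reject H0.


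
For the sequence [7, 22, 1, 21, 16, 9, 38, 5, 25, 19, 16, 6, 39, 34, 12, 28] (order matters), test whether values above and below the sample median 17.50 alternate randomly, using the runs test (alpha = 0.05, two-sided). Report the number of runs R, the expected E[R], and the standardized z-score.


Step 1: Compute median = 17.50; label A = above, B = below.
Labels in order: BABABBABAABBAABA  (n_A = 8, n_B = 8)
Step 2: Count runs R = 12.
Step 3: Under H0 (random ordering), E[R] = 2*n_A*n_B/(n_A+n_B) + 1 = 2*8*8/16 + 1 = 9.0000.
        Var[R] = 2*n_A*n_B*(2*n_A*n_B - n_A - n_B) / ((n_A+n_B)^2 * (n_A+n_B-1)) = 14336/3840 = 3.7333.
        SD[R] = 1.9322.
Step 4: Continuity-corrected z = (R - 0.5 - E[R]) / SD[R] = (12 - 0.5 - 9.0000) / 1.9322 = 1.2939.
Step 5: Two-sided p-value via normal approximation = 2*(1 - Phi(|z|)) = 0.195709.
Step 6: alpha = 0.05. fail to reject H0.

R = 12, z = 1.2939, p = 0.195709, fail to reject H0.


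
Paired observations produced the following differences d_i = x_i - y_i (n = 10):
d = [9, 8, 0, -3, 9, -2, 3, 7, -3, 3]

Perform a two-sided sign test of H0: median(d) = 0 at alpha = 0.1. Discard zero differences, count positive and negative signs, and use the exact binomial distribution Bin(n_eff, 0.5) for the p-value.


Step 1: Discard zero differences. Original n = 10; n_eff = number of nonzero differences = 9.
Nonzero differences (with sign): +9, +8, -3, +9, -2, +3, +7, -3, +3
Step 2: Count signs: positive = 6, negative = 3.
Step 3: Under H0: P(positive) = 0.5, so the number of positives S ~ Bin(9, 0.5).
Step 4: Two-sided exact p-value = sum of Bin(9,0.5) probabilities at or below the observed probability = 0.507812.
Step 5: alpha = 0.1. fail to reject H0.

n_eff = 9, pos = 6, neg = 3, p = 0.507812, fail to reject H0.


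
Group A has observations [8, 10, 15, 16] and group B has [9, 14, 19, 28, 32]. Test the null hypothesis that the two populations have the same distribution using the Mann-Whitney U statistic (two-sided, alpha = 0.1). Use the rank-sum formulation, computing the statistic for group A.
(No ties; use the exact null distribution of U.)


Step 1: Combine and sort all 9 observations; assign midranks.
sorted (value, group): (8,X), (9,Y), (10,X), (14,Y), (15,X), (16,X), (19,Y), (28,Y), (32,Y)
ranks: 8->1, 9->2, 10->3, 14->4, 15->5, 16->6, 19->7, 28->8, 32->9
Step 2: Rank sum for X: R1 = 1 + 3 + 5 + 6 = 15.
Step 3: U_X = R1 - n1(n1+1)/2 = 15 - 4*5/2 = 15 - 10 = 5.
       U_Y = n1*n2 - U_X = 20 - 5 = 15.
Step 4: No ties, so the exact null distribution of U (based on enumerating the C(9,4) = 126 equally likely rank assignments) gives the two-sided p-value.
Step 5: p-value = 0.285714; compare to alpha = 0.1. fail to reject H0.

U_X = 5, p = 0.285714, fail to reject H0 at alpha = 0.1.


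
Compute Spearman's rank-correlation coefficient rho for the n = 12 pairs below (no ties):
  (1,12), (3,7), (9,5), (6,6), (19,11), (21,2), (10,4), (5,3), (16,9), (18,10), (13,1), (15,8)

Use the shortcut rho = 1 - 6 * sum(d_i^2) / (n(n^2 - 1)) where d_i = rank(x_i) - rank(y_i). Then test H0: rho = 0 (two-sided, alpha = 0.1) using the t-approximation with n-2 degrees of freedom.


Step 1: Rank x and y separately (midranks; no ties here).
rank(x): 1->1, 3->2, 9->5, 6->4, 19->11, 21->12, 10->6, 5->3, 16->9, 18->10, 13->7, 15->8
rank(y): 12->12, 7->7, 5->5, 6->6, 11->11, 2->2, 4->4, 3->3, 9->9, 10->10, 1->1, 8->8
Step 2: d_i = R_x(i) - R_y(i); compute d_i^2.
  (1-12)^2=121, (2-7)^2=25, (5-5)^2=0, (4-6)^2=4, (11-11)^2=0, (12-2)^2=100, (6-4)^2=4, (3-3)^2=0, (9-9)^2=0, (10-10)^2=0, (7-1)^2=36, (8-8)^2=0
sum(d^2) = 290.
Step 3: rho = 1 - 6*290 / (12*(12^2 - 1)) = 1 - 1740/1716 = -0.013986.
Step 4: Under H0, t = rho * sqrt((n-2)/(1-rho^2)) = -0.0442 ~ t(10).
Step 5: Two-sided p-value from the t-distribution with 10 df = 0.965590.
Step 6: alpha = 0.1. fail to reject H0.

rho = -0.0140, p = 0.965590, fail to reject H0 at alpha = 0.1.


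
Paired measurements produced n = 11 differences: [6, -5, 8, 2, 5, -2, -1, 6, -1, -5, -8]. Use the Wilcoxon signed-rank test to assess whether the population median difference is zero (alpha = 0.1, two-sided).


Step 1: Drop any zero differences (none here) and take |d_i|.
|d| = [6, 5, 8, 2, 5, 2, 1, 6, 1, 5, 8]
Step 2: Midrank |d_i| (ties get averaged ranks).
ranks: |6|->8.5, |5|->6, |8|->10.5, |2|->3.5, |5|->6, |2|->3.5, |1|->1.5, |6|->8.5, |1|->1.5, |5|->6, |8|->10.5
Step 3: Attach original signs; sum ranks with positive sign and with negative sign.
W+ = 8.5 + 10.5 + 3.5 + 6 + 8.5 = 37
W- = 6 + 3.5 + 1.5 + 1.5 + 6 + 10.5 = 29
(Check: W+ + W- = 66 should equal n(n+1)/2 = 66.)
Step 4: Test statistic W = min(W+, W-) = 29.
Step 5: Ties in |d|, so use the tie-corrected normal approximation.
        E[W] = n(n+1)/4 = 11*12/4 = 33.
        Tie groups: |d|=1 (t=2), |d|=2 (t=2), |d|=5 (t=3), |d|=6 (t=2), |d|=8 (t=2); sum(t^3 - t) = 48.
        Var[W] = n(n+1)(2n+1)/24 - sum(t^3-t)/48 = 3036/24 - 48/48 = 125.5.
        z = (W - E[W]) / sqrt(Var[W]) = (29 - 33) / 11.2027 = -0.3571.
        Two-sided p = 2*Phi(z) = 0.721049.
Step 6: alpha = 0.1. fail to reject H0.

W+ = 37, W- = 29, W = min = 29, p = 0.721049, fail to reject H0.


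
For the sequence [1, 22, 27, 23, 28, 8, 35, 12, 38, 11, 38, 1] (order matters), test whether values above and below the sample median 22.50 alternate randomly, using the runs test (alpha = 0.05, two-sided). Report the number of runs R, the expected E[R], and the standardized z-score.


Step 1: Compute median = 22.50; label A = above, B = below.
Labels in order: BBAAABABABAB  (n_A = 6, n_B = 6)
Step 2: Count runs R = 9.
Step 3: Under H0 (random ordering), E[R] = 2*n_A*n_B/(n_A+n_B) + 1 = 2*6*6/12 + 1 = 7.0000.
        Var[R] = 2*n_A*n_B*(2*n_A*n_B - n_A - n_B) / ((n_A+n_B)^2 * (n_A+n_B-1)) = 4320/1584 = 2.7273.
        SD[R] = 1.6514.
Step 4: Continuity-corrected z = (R - 0.5 - E[R]) / SD[R] = (9 - 0.5 - 7.0000) / 1.6514 = 0.9083.
Step 5: Two-sided p-value via normal approximation = 2*(1 - Phi(|z|)) = 0.363722.
Step 6: alpha = 0.05. fail to reject H0.

R = 9, z = 0.9083, p = 0.363722, fail to reject H0.


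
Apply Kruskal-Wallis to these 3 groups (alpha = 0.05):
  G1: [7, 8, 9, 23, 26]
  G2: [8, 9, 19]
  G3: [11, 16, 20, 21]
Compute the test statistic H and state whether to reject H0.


Step 1: Combine all N = 12 observations and assign midranks.
sorted (value, group, rank): (7,G1,1), (8,G1,2.5), (8,G2,2.5), (9,G1,4.5), (9,G2,4.5), (11,G3,6), (16,G3,7), (19,G2,8), (20,G3,9), (21,G3,10), (23,G1,11), (26,G1,12)
Step 2: Sum ranks within each group.
R_1 = 31 (n_1 = 5)
R_2 = 15 (n_2 = 3)
R_3 = 32 (n_3 = 4)
Step 3: H = 12/(N(N+1)) * sum(R_i^2/n_i) - 3(N+1)
     = 12/(12*13) * (31^2/5 + 15^2/3 + 32^2/4) - 3*13
     = 0.076923 * 523.2 - 39
     = 1.246154.
Step 4: Ties present; correction factor C = 1 - 12/(12^3 - 12) = 0.993007. Corrected H = 1.246154 / 0.993007 = 1.254930.
Step 5: Under H0, H ~ chi^2(2); p-value = 0.533944.
Step 6: alpha = 0.05. fail to reject H0.

H = 1.2549, df = 2, p = 0.533944, fail to reject H0.


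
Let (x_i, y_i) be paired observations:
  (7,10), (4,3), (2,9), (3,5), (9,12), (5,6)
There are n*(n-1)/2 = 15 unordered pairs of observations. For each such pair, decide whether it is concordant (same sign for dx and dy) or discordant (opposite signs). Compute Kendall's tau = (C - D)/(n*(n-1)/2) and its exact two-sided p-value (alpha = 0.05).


Step 1: Enumerate the 15 unordered pairs (i,j) with i<j and classify each by sign(x_j-x_i) * sign(y_j-y_i).
  (1,2):dx=-3,dy=-7->C; (1,3):dx=-5,dy=-1->C; (1,4):dx=-4,dy=-5->C; (1,5):dx=+2,dy=+2->C
  (1,6):dx=-2,dy=-4->C; (2,3):dx=-2,dy=+6->D; (2,4):dx=-1,dy=+2->D; (2,5):dx=+5,dy=+9->C
  (2,6):dx=+1,dy=+3->C; (3,4):dx=+1,dy=-4->D; (3,5):dx=+7,dy=+3->C; (3,6):dx=+3,dy=-3->D
  (4,5):dx=+6,dy=+7->C; (4,6):dx=+2,dy=+1->C; (5,6):dx=-4,dy=-6->C
Step 2: C = 11, D = 4, total pairs = 15.
Step 3: tau = (C - D)/(n(n-1)/2) = (11 - 4)/15 = 0.466667.
Step 4: Exact two-sided p-value (enumerate n! = 720 permutations of y under H0): p = 0.272222.
Step 5: alpha = 0.05. fail to reject H0.

tau_b = 0.4667 (C=11, D=4), p = 0.272222, fail to reject H0.


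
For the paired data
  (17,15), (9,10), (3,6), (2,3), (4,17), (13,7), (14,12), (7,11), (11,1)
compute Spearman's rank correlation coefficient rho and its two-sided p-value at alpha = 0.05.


Step 1: Rank x and y separately (midranks; no ties here).
rank(x): 17->9, 9->5, 3->2, 2->1, 4->3, 13->7, 14->8, 7->4, 11->6
rank(y): 15->8, 10->5, 6->3, 3->2, 17->9, 7->4, 12->7, 11->6, 1->1
Step 2: d_i = R_x(i) - R_y(i); compute d_i^2.
  (9-8)^2=1, (5-5)^2=0, (2-3)^2=1, (1-2)^2=1, (3-9)^2=36, (7-4)^2=9, (8-7)^2=1, (4-6)^2=4, (6-1)^2=25
sum(d^2) = 78.
Step 3: rho = 1 - 6*78 / (9*(9^2 - 1)) = 1 - 468/720 = 0.350000.
Step 4: Under H0, t = rho * sqrt((n-2)/(1-rho^2)) = 0.9885 ~ t(7).
Step 5: Two-sided p-value from the t-distribution with 7 df = 0.355820.
Step 6: alpha = 0.05. fail to reject H0.

rho = 0.3500, p = 0.355820, fail to reject H0 at alpha = 0.05.
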